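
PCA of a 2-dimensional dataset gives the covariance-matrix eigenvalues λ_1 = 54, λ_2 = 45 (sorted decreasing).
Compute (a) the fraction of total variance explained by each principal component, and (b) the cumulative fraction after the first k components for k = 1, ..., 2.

Step 1 — total variance = trace(Sigma) = Σ λ_i = 54 + 45 = 99.

Step 2 — fraction explained by component i = λ_i / Σ λ:
  PC1: 54/99 = 0.5455
  PC2: 45/99 = 0.4545

Step 3 — cumulative fraction after k components = (λ_1 + ... + λ_k) / Σ λ:
  k = 1: 54/99 = 0.5455
  k = 2: (54 + 45)/99 = 99/99 = 1

Summary (fraction, with percent):

explained: PC1 0.5455 (54.55%), PC2 0.4545 (45.45%);  cumulative: 0.5455, 1


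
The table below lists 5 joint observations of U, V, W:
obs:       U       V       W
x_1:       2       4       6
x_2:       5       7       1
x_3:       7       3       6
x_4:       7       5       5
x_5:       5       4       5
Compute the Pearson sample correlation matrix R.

Step 1 — column means:
  mean(U) = (2 + 5 + 7 + 7 + 5) / 5 = 26/5 = 5.2
  mean(V) = (4 + 7 + 3 + 5 + 4) / 5 = 23/5 = 4.6
  mean(W) = (6 + 1 + 6 + 5 + 5) / 5 = 23/5 = 4.6

Step 2 — sample variances and covariances s[i,j] = (1/(n-1)) · Σ_k (x_{k,i} - mean_i) · (x_{k,j} - mean_j), with n-1 = 4:
  s[U,U] = ((-3.2)·(-3.2) + (-0.2)·(-0.2) + (1.8)·(1.8) + (1.8)·(1.8) + (-0.2)·(-0.2)) / 4 = 16.8/4 = 4.2
  s[U,V] = ((-3.2)·(-0.6) + (-0.2)·(2.4) + (1.8)·(-1.6) + (1.8)·(0.4) + (-0.2)·(-0.6)) / 4 = -0.6/4 = -0.15
  s[U,W] = ((-3.2)·(1.4) + (-0.2)·(-3.6) + (1.8)·(1.4) + (1.8)·(0.4) + (-0.2)·(0.4)) / 4 = -0.6/4 = -0.15
  s[V,V] = ((-0.6)·(-0.6) + (2.4)·(2.4) + (-1.6)·(-1.6) + (0.4)·(0.4) + (-0.6)·(-0.6)) / 4 = 9.2/4 = 2.3
  s[V,W] = ((-0.6)·(1.4) + (2.4)·(-3.6) + (-1.6)·(1.4) + (0.4)·(0.4) + (-0.6)·(0.4)) / 4 = -11.8/4 = -2.95
  s[W,W] = ((1.4)·(1.4) + (-3.6)·(-3.6) + (1.4)·(1.4) + (0.4)·(0.4) + (0.4)·(0.4)) / 4 = 17.2/4 = 4.3
  Sample standard deviations s_i = √(s[i,i]):
  s(U) = √(4.2) = 2.0494
  s(V) = √(2.3) = 1.5166
  s(W) = √(4.3) = 2.0736

Step 3 — r_{ij} = s_{ij} / (s_i · s_j):
  r[U,U] = 1 (diagonal).
  r[U,V] = -0.15 / (2.0494 · 1.5166) = -0.15 / 3.1081 = -0.0483
  r[U,W] = -0.15 / (2.0494 · 2.0736) = -0.15 / 4.2497 = -0.0353
  r[V,V] = 1 (diagonal).
  r[V,W] = -2.95 / (1.5166 · 2.0736) = -2.95 / 3.1448 = -0.938
  r[W,W] = 1 (diagonal).

R is symmetric with unit diagonal. Assembling:

R = [[1, -0.0483, -0.0353],
 [-0.0483, 1, -0.938],
 [-0.0353, -0.938, 1]]


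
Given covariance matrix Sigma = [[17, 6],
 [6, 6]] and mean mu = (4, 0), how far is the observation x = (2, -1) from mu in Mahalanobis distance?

Step 1 — centre the observation: (x - mu) = (-2, -1).

Step 2 — invert Sigma. det(Sigma) = 17·6 - (6)² = 66.
  Sigma^{-1} = (1/det) · [[d, -b], [-b, a]] = [[0.0909, -0.0909],
 [-0.0909, 0.2576]].

Step 3 — form the quadratic (x - mu)^T · Sigma^{-1} · (x - mu):
  Sigma^{-1} · (x - mu) = (-0.0909, -0.0758).
  (x - mu)^T · [Sigma^{-1} · (x - mu)] = (-2)·(-0.0909) + (-1)·(-0.0758) = 0.2576.

Step 4 — take square root: d = √(0.2576) ≈ 0.5075.

d(x, mu) = √(0.2576) ≈ 0.5075


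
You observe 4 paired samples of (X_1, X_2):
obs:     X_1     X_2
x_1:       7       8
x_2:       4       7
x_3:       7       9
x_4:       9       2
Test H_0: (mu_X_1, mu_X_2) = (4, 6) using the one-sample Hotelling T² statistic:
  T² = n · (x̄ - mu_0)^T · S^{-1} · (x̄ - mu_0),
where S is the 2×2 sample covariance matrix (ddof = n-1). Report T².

Step 1 — sample mean vector:
  mean(X_1) = (7 + 4 + 7 + 9) / 4 = 27/4 = 6.75
  mean(X_2) = (8 + 7 + 9 + 2) / 4 = 26/4 = 6.5
  x̄ = (6.75, 6.5),  deviation x̄ - mu_0 = (6.75, 6.5) - (4, 6) = (2.75, 0.5).

Step 2 — sample covariance matrix, S[i,j] = (1/(n-1)) · Σ_k (x_{k,i} - mean_i) · (x_{k,j} - mean_j), divisor n-1 = 3:
  S[X_1,X_1] = ((0.25)·(0.25) + (-2.75)·(-2.75) + (0.25)·(0.25) + (2.25)·(2.25)) / 3 = 12.75/3 = 4.25
  S[X_1,X_2] = ((0.25)·(1.5) + (-2.75)·(0.5) + (0.25)·(2.5) + (2.25)·(-4.5)) / 3 = -10.5/3 = -3.5
  S[X_2,X_2] = ((1.5)·(1.5) + (0.5)·(0.5) + (2.5)·(2.5) + (-4.5)·(-4.5)) / 3 = 29/3 = 9.6667
  S = [[4.25, -3.5],
 [-3.5, 9.6667]].

Step 3 — invert S. det(S) = 4.25·9.6667 - (-3.5)² = 28.8333.
  S^{-1} = (1/det) · [[d, -b], [-b, a]] = [[0.3353, 0.1214],
 [0.1214, 0.1474]].

Step 4 — quadratic form (x̄ - mu_0)^T · S^{-1} · (x̄ - mu_0):
  S^{-1} · (x̄ - mu_0) = (0.9827, 0.4075),
  (x̄ - mu_0)^T · [...] = (2.75)·(0.9827) + (0.5)·(0.4075) = 2.9061.

Step 5 — scale by n: T² = 4 · 2.9061 = 11.6243.

T² ≈ 11.6243


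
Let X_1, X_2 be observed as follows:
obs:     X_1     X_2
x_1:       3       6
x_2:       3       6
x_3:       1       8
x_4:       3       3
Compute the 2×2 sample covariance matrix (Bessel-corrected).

Step 1 — column means:
  mean(X_1) = (3 + 3 + 1 + 3) / 4 = 10/4 = 2.5
  mean(X_2) = (6 + 6 + 8 + 3) / 4 = 23/4 = 5.75

Step 2 — sample covariance S[i,j] = (1/(n-1)) · Σ_k (x_{k,i} - mean_i) · (x_{k,j} - mean_j), with n-1 = 3.
  S[X_1,X_1] = ((0.5)·(0.5) + (0.5)·(0.5) + (-1.5)·(-1.5) + (0.5)·(0.5)) / 3 = 3/3 = 1
  S[X_1,X_2] = ((0.5)·(0.25) + (0.5)·(0.25) + (-1.5)·(2.25) + (0.5)·(-2.75)) / 3 = -4.5/3 = -1.5
  S[X_2,X_2] = ((0.25)·(0.25) + (0.25)·(0.25) + (2.25)·(2.25) + (-2.75)·(-2.75)) / 3 = 12.75/3 = 4.25

S is symmetric (S[j,i] = S[i,j]). Assembling:

S = [[1, -1.5],
 [-1.5, 4.25]]


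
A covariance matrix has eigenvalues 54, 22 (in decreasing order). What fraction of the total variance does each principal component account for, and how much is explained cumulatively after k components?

Step 1 — total variance = trace(Sigma) = Σ λ_i = 54 + 22 = 76.

Step 2 — fraction explained by component i = λ_i / Σ λ:
  PC1: 54/76 = 0.7105
  PC2: 22/76 = 0.2895

Step 3 — cumulative fraction after k components = (λ_1 + ... + λ_k) / Σ λ:
  k = 1: 54/76 = 0.7105
  k = 2: (54 + 22)/76 = 76/76 = 1

Summary (fraction, with percent):

explained: PC1 0.7105 (71.05%), PC2 0.2895 (28.95%);  cumulative: 0.7105, 1


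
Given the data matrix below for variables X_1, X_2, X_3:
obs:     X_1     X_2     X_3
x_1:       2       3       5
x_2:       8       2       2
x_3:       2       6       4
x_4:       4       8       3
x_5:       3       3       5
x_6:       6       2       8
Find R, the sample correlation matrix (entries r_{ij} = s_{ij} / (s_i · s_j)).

Step 1 — column means:
  mean(X_1) = (2 + 8 + 2 + 4 + 3 + 6) / 6 = 25/6 = 4.1667
  mean(X_2) = (3 + 2 + 6 + 8 + 3 + 2) / 6 = 24/6 = 4
  mean(X_3) = (5 + 2 + 4 + 3 + 5 + 8) / 6 = 27/6 = 4.5

Step 2 — sample variances and covariances s[i,j] = (1/(n-1)) · Σ_k (x_{k,i} - mean_i) · (x_{k,j} - mean_j), with n-1 = 5:
  s[X_1,X_1] = ((-2.1667)·(-2.1667) + (3.8333)·(3.8333) + (-2.1667)·(-2.1667) + (-0.1667)·(-0.1667) + (-1.1667)·(-1.1667) + (1.8333)·(1.8333)) / 5 = 28.8333/5 = 5.7667
  s[X_1,X_2] = ((-2.1667)·(-1) + (3.8333)·(-2) + (-2.1667)·(2) + (-0.1667)·(4) + (-1.1667)·(-1) + (1.8333)·(-2)) / 5 = -13/5 = -2.6
  s[X_1,X_3] = ((-2.1667)·(0.5) + (3.8333)·(-2.5) + (-2.1667)·(-0.5) + (-0.1667)·(-1.5) + (-1.1667)·(0.5) + (1.8333)·(3.5)) / 5 = -3.5/5 = -0.7
  s[X_2,X_2] = ((-1)·(-1) + (-2)·(-2) + (2)·(2) + (4)·(4) + (-1)·(-1) + (-2)·(-2)) / 5 = 30/5 = 6
  s[X_2,X_3] = ((-1)·(0.5) + (-2)·(-2.5) + (2)·(-0.5) + (4)·(-1.5) + (-1)·(0.5) + (-2)·(3.5)) / 5 = -10/5 = -2
  s[X_3,X_3] = ((0.5)·(0.5) + (-2.5)·(-2.5) + (-0.5)·(-0.5) + (-1.5)·(-1.5) + (0.5)·(0.5) + (3.5)·(3.5)) / 5 = 21.5/5 = 4.3
  Sample standard deviations s_i = √(s[i,i]):
  s(X_1) = √(5.7667) = 2.4014
  s(X_2) = √(6) = 2.4495
  s(X_3) = √(4.3) = 2.0736

Step 3 — r_{ij} = s_{ij} / (s_i · s_j):
  r[X_1,X_1] = 1 (diagonal).
  r[X_1,X_2] = -2.6 / (2.4014 · 2.4495) = -2.6 / 5.8822 = -0.442
  r[X_1,X_3] = -0.7 / (2.4014 · 2.0736) = -0.7 / 4.9796 = -0.1406
  r[X_2,X_2] = 1 (diagonal).
  r[X_2,X_3] = -2 / (2.4495 · 2.0736) = -2 / 5.0794 = -0.3937
  r[X_3,X_3] = 1 (diagonal).

R is symmetric with unit diagonal. Assembling:

R = [[1, -0.442, -0.1406],
 [-0.442, 1, -0.3937],
 [-0.1406, -0.3937, 1]]


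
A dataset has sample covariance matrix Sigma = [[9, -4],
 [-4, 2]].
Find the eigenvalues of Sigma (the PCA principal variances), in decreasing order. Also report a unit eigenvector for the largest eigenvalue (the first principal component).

Step 1 — characteristic polynomial of 2×2 Sigma:
  det(Sigma - λI) = λ² - trace · λ + det = 0.
  trace = 9 + 2 = 11, det = 9·2 - (-4)² = 2.
Step 2 — discriminant:
  Δ = trace² - 4·det = 121 - 8 = 113.
Step 3 — eigenvalues:
  λ = (trace ± √Δ)/2 = (11 ± 10.6301)/2,
  λ_1 = 10.8151,  λ_2 = 0.1849.

Step 4 — unit eigenvector for λ_1: solve (Sigma - λ_1 I)v = 0. First row:
  (9 - 10.8151)·v_x + (-4)·v_y = 0, i.e. (-1.8151)·v_x + (-4)·v_y = 0,
  so v ∝ (b, λ_1 - a) = (-4, 1.8151); multiply by -1 so the first entry is positive: u = (4, -1.8151).
  ||u|| = √((4)² + (-1.8151)²) = √(19.2945) ≈ 4.3925,
  v_1 = u/||u|| ≈ (0.9106, -0.4132) (||v_1|| = 1).

λ_1 = 10.8151,  λ_2 = 0.1849;  v_1 ≈ (0.9106, -0.4132)


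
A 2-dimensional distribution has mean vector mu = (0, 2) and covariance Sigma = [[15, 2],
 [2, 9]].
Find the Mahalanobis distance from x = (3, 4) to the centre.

Step 1 — centre the observation: (x - mu) = (3, 2).

Step 2 — invert Sigma. det(Sigma) = 15·9 - (2)² = 131.
  Sigma^{-1} = (1/det) · [[d, -b], [-b, a]] = [[0.0687, -0.0153],
 [-0.0153, 0.1145]].

Step 3 — form the quadratic (x - mu)^T · Sigma^{-1} · (x - mu):
  Sigma^{-1} · (x - mu) = (0.1756, 0.1832).
  (x - mu)^T · [Sigma^{-1} · (x - mu)] = (3)·(0.1756) + (2)·(0.1832) = 0.8931.

Step 4 — take square root: d = √(0.8931) ≈ 0.9451.

d(x, mu) = √(0.8931) ≈ 0.9451


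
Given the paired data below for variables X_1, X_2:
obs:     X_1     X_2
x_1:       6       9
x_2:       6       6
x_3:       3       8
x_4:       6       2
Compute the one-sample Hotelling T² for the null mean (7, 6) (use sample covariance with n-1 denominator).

Step 1 — sample mean vector:
  mean(X_1) = (6 + 6 + 3 + 6) / 4 = 21/4 = 5.25
  mean(X_2) = (9 + 6 + 8 + 2) / 4 = 25/4 = 6.25
  x̄ = (5.25, 6.25),  deviation x̄ - mu_0 = (5.25, 6.25) - (7, 6) = (-1.75, 0.25).

Step 2 — sample covariance matrix, S[i,j] = (1/(n-1)) · Σ_k (x_{k,i} - mean_i) · (x_{k,j} - mean_j), divisor n-1 = 3:
  S[X_1,X_1] = ((0.75)·(0.75) + (0.75)·(0.75) + (-2.25)·(-2.25) + (0.75)·(0.75)) / 3 = 6.75/3 = 2.25
  S[X_1,X_2] = ((0.75)·(2.75) + (0.75)·(-0.25) + (-2.25)·(1.75) + (0.75)·(-4.25)) / 3 = -5.25/3 = -1.75
  S[X_2,X_2] = ((2.75)·(2.75) + (-0.25)·(-0.25) + (1.75)·(1.75) + (-4.25)·(-4.25)) / 3 = 28.75/3 = 9.5833
  S = [[2.25, -1.75],
 [-1.75, 9.5833]].

Step 3 — invert S. det(S) = 2.25·9.5833 - (-1.75)² = 18.5.
  S^{-1} = (1/det) · [[d, -b], [-b, a]] = [[0.518, 0.0946],
 [0.0946, 0.1216]].

Step 4 — quadratic form (x̄ - mu_0)^T · S^{-1} · (x̄ - mu_0):
  S^{-1} · (x̄ - mu_0) = (-0.8829, -0.1351),
  (x̄ - mu_0)^T · [...] = (-1.75)·(-0.8829) + (0.25)·(-0.1351) = 1.5113.

Step 5 — scale by n: T² = 4 · 1.5113 = 6.045.

T² ≈ 6.045


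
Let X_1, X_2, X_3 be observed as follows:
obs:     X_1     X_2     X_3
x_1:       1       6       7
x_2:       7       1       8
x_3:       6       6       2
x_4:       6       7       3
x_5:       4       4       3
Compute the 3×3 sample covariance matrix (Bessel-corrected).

Step 1 — column means:
  mean(X_1) = (1 + 7 + 6 + 6 + 4) / 5 = 24/5 = 4.8
  mean(X_2) = (6 + 1 + 6 + 7 + 4) / 5 = 24/5 = 4.8
  mean(X_3) = (7 + 8 + 2 + 3 + 3) / 5 = 23/5 = 4.6

Step 2 — sample covariance S[i,j] = (1/(n-1)) · Σ_k (x_{k,i} - mean_i) · (x_{k,j} - mean_j), with n-1 = 4.
  S[X_1,X_1] = ((-3.8)·(-3.8) + (2.2)·(2.2) + (1.2)·(1.2) + (1.2)·(1.2) + (-0.8)·(-0.8)) / 4 = 22.8/4 = 5.7
  S[X_1,X_2] = ((-3.8)·(1.2) + (2.2)·(-3.8) + (1.2)·(1.2) + (1.2)·(2.2) + (-0.8)·(-0.8)) / 4 = -8.2/4 = -2.05
  S[X_1,X_3] = ((-3.8)·(2.4) + (2.2)·(3.4) + (1.2)·(-2.6) + (1.2)·(-1.6) + (-0.8)·(-1.6)) / 4 = -5.4/4 = -1.35
  S[X_2,X_2] = ((1.2)·(1.2) + (-3.8)·(-3.8) + (1.2)·(1.2) + (2.2)·(2.2) + (-0.8)·(-0.8)) / 4 = 22.8/4 = 5.7
  S[X_2,X_3] = ((1.2)·(2.4) + (-3.8)·(3.4) + (1.2)·(-2.6) + (2.2)·(-1.6) + (-0.8)·(-1.6)) / 4 = -15.4/4 = -3.85
  S[X_3,X_3] = ((2.4)·(2.4) + (3.4)·(3.4) + (-2.6)·(-2.6) + (-1.6)·(-1.6) + (-1.6)·(-1.6)) / 4 = 29.2/4 = 7.3

S is symmetric (S[j,i] = S[i,j]). Assembling:

S = [[5.7, -2.05, -1.35],
 [-2.05, 5.7, -3.85],
 [-1.35, -3.85, 7.3]]


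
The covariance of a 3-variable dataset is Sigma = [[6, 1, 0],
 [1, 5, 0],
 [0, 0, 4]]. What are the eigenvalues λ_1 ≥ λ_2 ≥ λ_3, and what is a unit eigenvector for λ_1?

Step 1 — characteristic polynomial p(λ) = det(λI - Sigma) = λ³ - tr·λ² + c_1·λ - det, where tr = trace, c_1 = sum of the principal 2×2 minors, det = det(Sigma):
  tr = 6 + 5 + 4 = 15,
  c_1 = (6·5 - (1)²) + (6·4 - (0)²) + (5·4 - (0)²) = 29 + 24 + 20 = 73,
  det = 6·(5·4 - (0)²) - (1)·((1)·4 - (0)·(0)) + (0)·((1)·(0) - 5·(0)) = 6·(20) - (1)·(4) + (0)·(0) = 116.
  So p(λ) = λ³ - 15λ² + 73λ - 116.
Step 2 — look for an integer root (rational root theorem: any rational root is an integer divisor of 116). Testing λ = 4:
  p(4) = 64 - 240 + 292 - 116 = 0  ✓
  Dividing out (λ - 4): p(λ) = (λ - 4)(λ² - 11λ + 29).
Step 3 — remaining eigenvalues from the quadratic λ² - 11λ + 29 = 0:
  Δ = 11² - 4·29 = 121 - 116 = 5,  λ = (11 ± √5)/2 = (11 ± 2.2361)/2 ≈ 6.618 or 4.382.
  Sorted: λ_1 = 6.618,  λ_2 = 4.382,  λ_3 = 4  (check: sum = 15 = tr ✓).

Step 4 — unit eigenvector for λ_1 ≈ 6.618: v spans the null space of (Sigma - λ_1 I), whose rows are
  r_1 = (-0.618, 1, 0),  r_2 = (1, -1.618, 0),  r_3 = (0, 0, -2.618).
  v is orthogonal to every row, so take v ∝ r_1 × r_3 = ((1)·(-2.618) - (0)·(0), (0)·(0) - (-0.618)·(-2.618), (-0.618)·(0) - (1)·(0)) ≈ (-2.618, -1.618, 0).
  Rescale (multiply by -1 so the first nonzero entry is positive): u = (2.618, 1.618, 0).
  ||u|| = √((2.618)² + (1.618)² + (0)²) = √(9.4721) ≈ 3.0777,  v_1 = u/||u|| ≈ (0.8507, 0.5257, 0) (||v_1|| = 1).

λ_1 = 6.618,  λ_2 = 4.382,  λ_3 = 4;  v_1 ≈ (0.8507, 0.5257, 0)


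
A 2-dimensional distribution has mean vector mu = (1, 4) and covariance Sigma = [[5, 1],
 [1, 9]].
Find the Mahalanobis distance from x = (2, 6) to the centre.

Step 1 — centre the observation: (x - mu) = (1, 2).

Step 2 — invert Sigma. det(Sigma) = 5·9 - (1)² = 44.
  Sigma^{-1} = (1/det) · [[d, -b], [-b, a]] = [[0.2045, -0.0227],
 [-0.0227, 0.1136]].

Step 3 — form the quadratic (x - mu)^T · Sigma^{-1} · (x - mu):
  Sigma^{-1} · (x - mu) = (0.1591, 0.2045).
  (x - mu)^T · [Sigma^{-1} · (x - mu)] = (1)·(0.1591) + (2)·(0.2045) = 0.5682.

Step 4 — take square root: d = √(0.5682) ≈ 0.7538.

d(x, mu) = √(0.5682) ≈ 0.7538


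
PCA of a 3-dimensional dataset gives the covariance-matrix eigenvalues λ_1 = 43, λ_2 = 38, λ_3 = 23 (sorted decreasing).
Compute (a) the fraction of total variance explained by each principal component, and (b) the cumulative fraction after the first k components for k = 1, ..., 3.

Step 1 — total variance = trace(Sigma) = Σ λ_i = 43 + 38 + 23 = 104.

Step 2 — fraction explained by component i = λ_i / Σ λ:
  PC1: 43/104 = 0.4135
  PC2: 38/104 = 0.3654
  PC3: 23/104 = 0.2212

Step 3 — cumulative fraction after k components = (λ_1 + ... + λ_k) / Σ λ:
  k = 1: 43/104 = 0.4135
  k = 2: (43 + 38)/104 = 81/104 = 0.7788
  k = 3: (43 + 38 + 23)/104 = 104/104 = 1

Summary (fraction, with percent):

explained: PC1 0.4135 (41.35%), PC2 0.3654 (36.54%), PC3 0.2212 (22.12%);  cumulative: 0.4135, 0.7788, 1


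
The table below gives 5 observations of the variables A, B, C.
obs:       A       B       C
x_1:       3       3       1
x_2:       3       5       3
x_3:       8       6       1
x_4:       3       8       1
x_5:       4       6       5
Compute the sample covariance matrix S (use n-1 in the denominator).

Step 1 — column means:
  mean(A) = (3 + 3 + 8 + 3 + 4) / 5 = 21/5 = 4.2
  mean(B) = (3 + 5 + 6 + 8 + 6) / 5 = 28/5 = 5.6
  mean(C) = (1 + 3 + 1 + 1 + 5) / 5 = 11/5 = 2.2

Step 2 — sample covariance S[i,j] = (1/(n-1)) · Σ_k (x_{k,i} - mean_i) · (x_{k,j} - mean_j), with n-1 = 4.
  S[A,A] = ((-1.2)·(-1.2) + (-1.2)·(-1.2) + (3.8)·(3.8) + (-1.2)·(-1.2) + (-0.2)·(-0.2)) / 4 = 18.8/4 = 4.7
  S[A,B] = ((-1.2)·(-2.6) + (-1.2)·(-0.6) + (3.8)·(0.4) + (-1.2)·(2.4) + (-0.2)·(0.4)) / 4 = 2.4/4 = 0.6
  S[A,C] = ((-1.2)·(-1.2) + (-1.2)·(0.8) + (3.8)·(-1.2) + (-1.2)·(-1.2) + (-0.2)·(2.8)) / 4 = -3.2/4 = -0.8
  S[B,B] = ((-2.6)·(-2.6) + (-0.6)·(-0.6) + (0.4)·(0.4) + (2.4)·(2.4) + (0.4)·(0.4)) / 4 = 13.2/4 = 3.3
  S[B,C] = ((-2.6)·(-1.2) + (-0.6)·(0.8) + (0.4)·(-1.2) + (2.4)·(-1.2) + (0.4)·(2.8)) / 4 = 0.4/4 = 0.1
  S[C,C] = ((-1.2)·(-1.2) + (0.8)·(0.8) + (-1.2)·(-1.2) + (-1.2)·(-1.2) + (2.8)·(2.8)) / 4 = 12.8/4 = 3.2

S is symmetric (S[j,i] = S[i,j]). Assembling:

S = [[4.7, 0.6, -0.8],
 [0.6, 3.3, 0.1],
 [-0.8, 0.1, 3.2]]


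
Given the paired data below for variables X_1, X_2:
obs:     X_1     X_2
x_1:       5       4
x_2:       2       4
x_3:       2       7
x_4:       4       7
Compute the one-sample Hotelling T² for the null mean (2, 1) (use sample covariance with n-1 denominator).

Step 1 — sample mean vector:
  mean(X_1) = (5 + 2 + 2 + 4) / 4 = 13/4 = 3.25
  mean(X_2) = (4 + 4 + 7 + 7) / 4 = 22/4 = 5.5
  x̄ = (3.25, 5.5),  deviation x̄ - mu_0 = (3.25, 5.5) - (2, 1) = (1.25, 4.5).

Step 2 — sample covariance matrix, S[i,j] = (1/(n-1)) · Σ_k (x_{k,i} - mean_i) · (x_{k,j} - mean_j), divisor n-1 = 3:
  S[X_1,X_1] = ((1.75)·(1.75) + (-1.25)·(-1.25) + (-1.25)·(-1.25) + (0.75)·(0.75)) / 3 = 6.75/3 = 2.25
  S[X_1,X_2] = ((1.75)·(-1.5) + (-1.25)·(-1.5) + (-1.25)·(1.5) + (0.75)·(1.5)) / 3 = -1.5/3 = -0.5
  S[X_2,X_2] = ((-1.5)·(-1.5) + (-1.5)·(-1.5) + (1.5)·(1.5) + (1.5)·(1.5)) / 3 = 9/3 = 3
  S = [[2.25, -0.5],
 [-0.5, 3]].

Step 3 — invert S. det(S) = 2.25·3 - (-0.5)² = 6.5.
  S^{-1} = (1/det) · [[d, -b], [-b, a]] = [[0.4615, 0.0769],
 [0.0769, 0.3462]].

Step 4 — quadratic form (x̄ - mu_0)^T · S^{-1} · (x̄ - mu_0):
  S^{-1} · (x̄ - mu_0) = (0.9231, 1.6538),
  (x̄ - mu_0)^T · [...] = (1.25)·(0.9231) + (4.5)·(1.6538) = 8.5962.

Step 5 — scale by n: T² = 4 · 8.5962 = 34.3846.

T² ≈ 34.3846


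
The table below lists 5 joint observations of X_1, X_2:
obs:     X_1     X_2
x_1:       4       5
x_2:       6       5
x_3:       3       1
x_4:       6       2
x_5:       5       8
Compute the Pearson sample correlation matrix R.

Step 1 — column means:
  mean(X_1) = (4 + 6 + 3 + 6 + 5) / 5 = 24/5 = 4.8
  mean(X_2) = (5 + 5 + 1 + 2 + 8) / 5 = 21/5 = 4.2

Step 2 — sample variances and covariances s[i,j] = (1/(n-1)) · Σ_k (x_{k,i} - mean_i) · (x_{k,j} - mean_j), with n-1 = 4:
  s[X_1,X_1] = ((-0.8)·(-0.8) + (1.2)·(1.2) + (-1.8)·(-1.8) + (1.2)·(1.2) + (0.2)·(0.2)) / 4 = 6.8/4 = 1.7
  s[X_1,X_2] = ((-0.8)·(0.8) + (1.2)·(0.8) + (-1.8)·(-3.2) + (1.2)·(-2.2) + (0.2)·(3.8)) / 4 = 4.2/4 = 1.05
  s[X_2,X_2] = ((0.8)·(0.8) + (0.8)·(0.8) + (-3.2)·(-3.2) + (-2.2)·(-2.2) + (3.8)·(3.8)) / 4 = 30.8/4 = 7.7
  Sample standard deviations s_i = √(s[i,i]):
  s(X_1) = √(1.7) = 1.3038
  s(X_2) = √(7.7) = 2.7749

Step 3 — r_{ij} = s_{ij} / (s_i · s_j):
  r[X_1,X_1] = 1 (diagonal).
  r[X_1,X_2] = 1.05 / (1.3038 · 2.7749) = 1.05 / 3.618 = 0.2902
  r[X_2,X_2] = 1 (diagonal).

R is symmetric with unit diagonal. Assembling:

R = [[1, 0.2902],
 [0.2902, 1]]


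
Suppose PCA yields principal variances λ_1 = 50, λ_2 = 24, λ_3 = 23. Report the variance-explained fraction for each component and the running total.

Step 1 — total variance = trace(Sigma) = Σ λ_i = 50 + 24 + 23 = 97.

Step 2 — fraction explained by component i = λ_i / Σ λ:
  PC1: 50/97 = 0.5155
  PC2: 24/97 = 0.2474
  PC3: 23/97 = 0.2371

Step 3 — cumulative fraction after k components = (λ_1 + ... + λ_k) / Σ λ:
  k = 1: 50/97 = 0.5155
  k = 2: (50 + 24)/97 = 74/97 = 0.7629
  k = 3: (50 + 24 + 23)/97 = 97/97 = 1

Summary (fraction, with percent):

explained: PC1 0.5155 (51.55%), PC2 0.2474 (24.74%), PC3 0.2371 (23.71%);  cumulative: 0.5155, 0.7629, 1


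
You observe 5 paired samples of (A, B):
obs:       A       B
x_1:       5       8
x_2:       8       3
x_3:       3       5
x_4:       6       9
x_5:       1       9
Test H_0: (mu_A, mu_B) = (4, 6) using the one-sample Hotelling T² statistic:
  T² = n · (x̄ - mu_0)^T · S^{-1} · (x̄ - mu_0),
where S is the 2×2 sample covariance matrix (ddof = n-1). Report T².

Step 1 — sample mean vector:
  mean(A) = (5 + 8 + 3 + 6 + 1) / 5 = 23/5 = 4.6
  mean(B) = (8 + 3 + 5 + 9 + 9) / 5 = 34/5 = 6.8
  x̄ = (4.6, 6.8),  deviation x̄ - mu_0 = (4.6, 6.8) - (4, 6) = (0.6, 0.8).

Step 2 — sample covariance matrix, S[i,j] = (1/(n-1)) · Σ_k (x_{k,i} - mean_i) · (x_{k,j} - mean_j), divisor n-1 = 4:
  S[A,A] = ((0.4)·(0.4) + (3.4)·(3.4) + (-1.6)·(-1.6) + (1.4)·(1.4) + (-3.6)·(-3.6)) / 4 = 29.2/4 = 7.3
  S[A,B] = ((0.4)·(1.2) + (3.4)·(-3.8) + (-1.6)·(-1.8) + (1.4)·(2.2) + (-3.6)·(2.2)) / 4 = -14.4/4 = -3.6
  S[B,B] = ((1.2)·(1.2) + (-3.8)·(-3.8) + (-1.8)·(-1.8) + (2.2)·(2.2) + (2.2)·(2.2)) / 4 = 28.8/4 = 7.2
  S = [[7.3, -3.6],
 [-3.6, 7.2]].

Step 3 — invert S. det(S) = 7.3·7.2 - (-3.6)² = 39.6.
  S^{-1} = (1/det) · [[d, -b], [-b, a]] = [[0.1818, 0.0909],
 [0.0909, 0.1843]].

Step 4 — quadratic form (x̄ - mu_0)^T · S^{-1} · (x̄ - mu_0):
  S^{-1} · (x̄ - mu_0) = (0.1818, 0.202),
  (x̄ - mu_0)^T · [...] = (0.6)·(0.1818) + (0.8)·(0.202) = 0.2707.

Step 5 — scale by n: T² = 5 · 0.2707 = 1.3535.

T² ≈ 1.3535


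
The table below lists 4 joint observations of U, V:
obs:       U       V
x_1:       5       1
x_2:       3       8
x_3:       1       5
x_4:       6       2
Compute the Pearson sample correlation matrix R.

Step 1 — column means:
  mean(U) = (5 + 3 + 1 + 6) / 4 = 15/4 = 3.75
  mean(V) = (1 + 8 + 5 + 2) / 4 = 16/4 = 4

Step 2 — sample variances and covariances s[i,j] = (1/(n-1)) · Σ_k (x_{k,i} - mean_i) · (x_{k,j} - mean_j), with n-1 = 3:
  s[U,U] = ((1.25)·(1.25) + (-0.75)·(-0.75) + (-2.75)·(-2.75) + (2.25)·(2.25)) / 3 = 14.75/3 = 4.9167
  s[U,V] = ((1.25)·(-3) + (-0.75)·(4) + (-2.75)·(1) + (2.25)·(-2)) / 3 = -14/3 = -4.6667
  s[V,V] = ((-3)·(-3) + (4)·(4) + (1)·(1) + (-2)·(-2)) / 3 = 30/3 = 10
  Sample standard deviations s_i = √(s[i,i]):
  s(U) = √(4.9167) = 2.2174
  s(V) = √(10) = 3.1623

Step 3 — r_{ij} = s_{ij} / (s_i · s_j):
  r[U,U] = 1 (diagonal).
  r[U,V] = -4.6667 / (2.2174 · 3.1623) = -4.6667 / 7.0119 = -0.6655
  r[V,V] = 1 (diagonal).

R is symmetric with unit diagonal. Assembling:

R = [[1, -0.6655],
 [-0.6655, 1]]


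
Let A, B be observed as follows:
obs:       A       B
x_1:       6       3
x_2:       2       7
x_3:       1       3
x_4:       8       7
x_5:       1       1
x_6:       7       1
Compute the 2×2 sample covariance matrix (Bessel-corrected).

Step 1 — column means:
  mean(A) = (6 + 2 + 1 + 8 + 1 + 7) / 6 = 25/6 = 4.1667
  mean(B) = (3 + 7 + 3 + 7 + 1 + 1) / 6 = 22/6 = 3.6667

Step 2 — sample covariance S[i,j] = (1/(n-1)) · Σ_k (x_{k,i} - mean_i) · (x_{k,j} - mean_j), with n-1 = 5.
  S[A,A] = ((1.8333)·(1.8333) + (-2.1667)·(-2.1667) + (-3.1667)·(-3.1667) + (3.8333)·(3.8333) + (-3.1667)·(-3.1667) + (2.8333)·(2.8333)) / 5 = 50.8333/5 = 10.1667
  S[A,B] = ((1.8333)·(-0.6667) + (-2.1667)·(3.3333) + (-3.1667)·(-0.6667) + (3.8333)·(3.3333) + (-3.1667)·(-2.6667) + (2.8333)·(-2.6667)) / 5 = 7.3333/5 = 1.4667
  S[B,B] = ((-0.6667)·(-0.6667) + (3.3333)·(3.3333) + (-0.6667)·(-0.6667) + (3.3333)·(3.3333) + (-2.6667)·(-2.6667) + (-2.6667)·(-2.6667)) / 5 = 37.3333/5 = 7.4667

S is symmetric (S[j,i] = S[i,j]). Assembling:

S = [[10.1667, 1.4667],
 [1.4667, 7.4667]]


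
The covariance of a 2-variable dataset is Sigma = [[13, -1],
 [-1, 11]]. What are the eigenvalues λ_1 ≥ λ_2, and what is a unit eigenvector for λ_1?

Step 1 — characteristic polynomial of 2×2 Sigma:
  det(Sigma - λI) = λ² - trace · λ + det = 0.
  trace = 13 + 11 = 24, det = 13·11 - (-1)² = 142.
Step 2 — discriminant:
  Δ = trace² - 4·det = 576 - 568 = 8.
Step 3 — eigenvalues:
  λ = (trace ± √Δ)/2 = (24 ± 2.8284)/2,
  λ_1 = 13.4142,  λ_2 = 10.5858.

Step 4 — unit eigenvector for λ_1: solve (Sigma - λ_1 I)v = 0. First row:
  (13 - 13.4142)·v_x + (-1)·v_y = 0, i.e. (-0.4142)·v_x + (-1)·v_y = 0,
  so v ∝ (b, λ_1 - a) = (-1, 0.4142); multiply by -1 so the first entry is positive: u = (1, -0.4142).
  ||u|| = √((1)² + (-0.4142)²) = √(1.1716) ≈ 1.0824,
  v_1 = u/||u|| ≈ (0.9239, -0.3827) (||v_1|| = 1).

λ_1 = 13.4142,  λ_2 = 10.5858;  v_1 ≈ (0.9239, -0.3827)


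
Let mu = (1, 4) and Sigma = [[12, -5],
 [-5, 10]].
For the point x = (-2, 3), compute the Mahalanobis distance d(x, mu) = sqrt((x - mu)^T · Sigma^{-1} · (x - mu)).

Step 1 — centre the observation: (x - mu) = (-3, -1).

Step 2 — invert Sigma. det(Sigma) = 12·10 - (-5)² = 95.
  Sigma^{-1} = (1/det) · [[d, -b], [-b, a]] = [[0.1053, 0.0526],
 [0.0526, 0.1263]].

Step 3 — form the quadratic (x - mu)^T · Sigma^{-1} · (x - mu):
  Sigma^{-1} · (x - mu) = (-0.3684, -0.2842).
  (x - mu)^T · [Sigma^{-1} · (x - mu)] = (-3)·(-0.3684) + (-1)·(-0.2842) = 1.3895.

Step 4 — take square root: d = √(1.3895) ≈ 1.1788.

d(x, mu) = √(1.3895) ≈ 1.1788


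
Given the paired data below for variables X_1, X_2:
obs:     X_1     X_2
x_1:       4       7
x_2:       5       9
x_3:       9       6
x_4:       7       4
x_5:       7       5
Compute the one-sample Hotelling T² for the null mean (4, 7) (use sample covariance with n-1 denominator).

Step 1 — sample mean vector:
  mean(X_1) = (4 + 5 + 9 + 7 + 7) / 5 = 32/5 = 6.4
  mean(X_2) = (7 + 9 + 6 + 4 + 5) / 5 = 31/5 = 6.2
  x̄ = (6.4, 6.2),  deviation x̄ - mu_0 = (6.4, 6.2) - (4, 7) = (2.4, -0.8).

Step 2 — sample covariance matrix, S[i,j] = (1/(n-1)) · Σ_k (x_{k,i} - mean_i) · (x_{k,j} - mean_j), divisor n-1 = 4:
  S[X_1,X_1] = ((-2.4)·(-2.4) + (-1.4)·(-1.4) + (2.6)·(2.6) + (0.6)·(0.6) + (0.6)·(0.6)) / 4 = 15.2/4 = 3.8
  S[X_1,X_2] = ((-2.4)·(0.8) + (-1.4)·(2.8) + (2.6)·(-0.2) + (0.6)·(-2.2) + (0.6)·(-1.2)) / 4 = -8.4/4 = -2.1
  S[X_2,X_2] = ((0.8)·(0.8) + (2.8)·(2.8) + (-0.2)·(-0.2) + (-2.2)·(-2.2) + (-1.2)·(-1.2)) / 4 = 14.8/4 = 3.7
  S = [[3.8, -2.1],
 [-2.1, 3.7]].

Step 3 — invert S. det(S) = 3.8·3.7 - (-2.1)² = 9.65.
  S^{-1} = (1/det) · [[d, -b], [-b, a]] = [[0.3834, 0.2176],
 [0.2176, 0.3938]].

Step 4 — quadratic form (x̄ - mu_0)^T · S^{-1} · (x̄ - mu_0):
  S^{-1} · (x̄ - mu_0) = (0.7461, 0.2073),
  (x̄ - mu_0)^T · [...] = (2.4)·(0.7461) + (-0.8)·(0.2073) = 1.6249.

Step 5 — scale by n: T² = 5 · 1.6249 = 8.1244.

T² ≈ 8.1244


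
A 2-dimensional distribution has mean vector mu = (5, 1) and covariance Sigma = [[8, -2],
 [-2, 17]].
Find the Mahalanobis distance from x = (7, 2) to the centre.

Step 1 — centre the observation: (x - mu) = (2, 1).

Step 2 — invert Sigma. det(Sigma) = 8·17 - (-2)² = 132.
  Sigma^{-1} = (1/det) · [[d, -b], [-b, a]] = [[0.1288, 0.0152],
 [0.0152, 0.0606]].

Step 3 — form the quadratic (x - mu)^T · Sigma^{-1} · (x - mu):
  Sigma^{-1} · (x - mu) = (0.2727, 0.0909).
  (x - mu)^T · [Sigma^{-1} · (x - mu)] = (2)·(0.2727) + (1)·(0.0909) = 0.6364.

Step 4 — take square root: d = √(0.6364) ≈ 0.7977.

d(x, mu) = √(0.6364) ≈ 0.7977


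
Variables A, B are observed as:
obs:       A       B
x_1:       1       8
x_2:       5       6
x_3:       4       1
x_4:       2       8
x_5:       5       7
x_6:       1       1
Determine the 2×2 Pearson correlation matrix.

Step 1 — column means:
  mean(A) = (1 + 5 + 4 + 2 + 5 + 1) / 6 = 18/6 = 3
  mean(B) = (8 + 6 + 1 + 8 + 7 + 1) / 6 = 31/6 = 5.1667

Step 2 — sample variances and covariances s[i,j] = (1/(n-1)) · Σ_k (x_{k,i} - mean_i) · (x_{k,j} - mean_j), with n-1 = 5:
  s[A,A] = ((-2)·(-2) + (2)·(2) + (1)·(1) + (-1)·(-1) + (2)·(2) + (-2)·(-2)) / 5 = 18/5 = 3.6
  s[A,B] = ((-2)·(2.8333) + (2)·(0.8333) + (1)·(-4.1667) + (-1)·(2.8333) + (2)·(1.8333) + (-2)·(-4.1667)) / 5 = 1/5 = 0.2
  s[B,B] = ((2.8333)·(2.8333) + (0.8333)·(0.8333) + (-4.1667)·(-4.1667) + (2.8333)·(2.8333) + (1.8333)·(1.8333) + (-4.1667)·(-4.1667)) / 5 = 54.8333/5 = 10.9667
  Sample standard deviations s_i = √(s[i,i]):
  s(A) = √(3.6) = 1.8974
  s(B) = √(10.9667) = 3.3116

Step 3 — r_{ij} = s_{ij} / (s_i · s_j):
  r[A,A] = 1 (diagonal).
  r[A,B] = 0.2 / (1.8974 · 3.3116) = 0.2 / 6.2833 = 0.0318
  r[B,B] = 1 (diagonal).

R is symmetric with unit diagonal. Assembling:

R = [[1, 0.0318],
 [0.0318, 1]]


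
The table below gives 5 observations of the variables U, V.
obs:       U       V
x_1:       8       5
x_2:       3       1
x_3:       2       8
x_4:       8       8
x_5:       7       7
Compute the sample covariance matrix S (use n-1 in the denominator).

Step 1 — column means:
  mean(U) = (8 + 3 + 2 + 8 + 7) / 5 = 28/5 = 5.6
  mean(V) = (5 + 1 + 8 + 8 + 7) / 5 = 29/5 = 5.8

Step 2 — sample covariance S[i,j] = (1/(n-1)) · Σ_k (x_{k,i} - mean_i) · (x_{k,j} - mean_j), with n-1 = 4.
  S[U,U] = ((2.4)·(2.4) + (-2.6)·(-2.6) + (-3.6)·(-3.6) + (2.4)·(2.4) + (1.4)·(1.4)) / 4 = 33.2/4 = 8.3
  S[U,V] = ((2.4)·(-0.8) + (-2.6)·(-4.8) + (-3.6)·(2.2) + (2.4)·(2.2) + (1.4)·(1.2)) / 4 = 9.6/4 = 2.4
  S[V,V] = ((-0.8)·(-0.8) + (-4.8)·(-4.8) + (2.2)·(2.2) + (2.2)·(2.2) + (1.2)·(1.2)) / 4 = 34.8/4 = 8.7

S is symmetric (S[j,i] = S[i,j]). Assembling:

S = [[8.3, 2.4],
 [2.4, 8.7]]


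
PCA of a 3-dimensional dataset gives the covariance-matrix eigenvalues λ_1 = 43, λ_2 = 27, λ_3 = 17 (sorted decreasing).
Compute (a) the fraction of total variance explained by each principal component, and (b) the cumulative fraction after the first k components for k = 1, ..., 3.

Step 1 — total variance = trace(Sigma) = Σ λ_i = 43 + 27 + 17 = 87.

Step 2 — fraction explained by component i = λ_i / Σ λ:
  PC1: 43/87 = 0.4943
  PC2: 27/87 = 0.3103
  PC3: 17/87 = 0.1954

Step 3 — cumulative fraction after k components = (λ_1 + ... + λ_k) / Σ λ:
  k = 1: 43/87 = 0.4943
  k = 2: (43 + 27)/87 = 70/87 = 0.8046
  k = 3: (43 + 27 + 17)/87 = 87/87 = 1

Summary (fraction, with percent):

explained: PC1 0.4943 (49.43%), PC2 0.3103 (31.03%), PC3 0.1954 (19.54%);  cumulative: 0.4943, 0.8046, 1


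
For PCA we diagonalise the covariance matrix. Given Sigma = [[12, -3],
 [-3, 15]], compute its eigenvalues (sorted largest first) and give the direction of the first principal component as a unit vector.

Step 1 — characteristic polynomial of 2×2 Sigma:
  det(Sigma - λI) = λ² - trace · λ + det = 0.
  trace = 12 + 15 = 27, det = 12·15 - (-3)² = 171.
Step 2 — discriminant:
  Δ = trace² - 4·det = 729 - 684 = 45.
Step 3 — eigenvalues:
  λ = (trace ± √Δ)/2 = (27 ± 6.7082)/2,
  λ_1 = 16.8541,  λ_2 = 10.1459.

Step 4 — unit eigenvector for λ_1: solve (Sigma - λ_1 I)v = 0. First row:
  (12 - 16.8541)·v_x + (-3)·v_y = 0, i.e. (-4.8541)·v_x + (-3)·v_y = 0,
  so v ∝ (b, λ_1 - a) = (-3, 4.8541); multiply by -1 so the first entry is positive: u = (3, -4.8541).
  ||u|| = √((3)² + (-4.8541)²) = √(32.5623) ≈ 5.7063,
  v_1 = u/||u|| ≈ (0.5257, -0.8507) (||v_1|| = 1).

λ_1 = 16.8541,  λ_2 = 10.1459;  v_1 ≈ (0.5257, -0.8507)


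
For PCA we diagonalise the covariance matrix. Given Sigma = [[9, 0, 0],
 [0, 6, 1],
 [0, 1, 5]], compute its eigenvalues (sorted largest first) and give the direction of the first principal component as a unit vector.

Step 1 — characteristic polynomial p(λ) = det(λI - Sigma) = λ³ - tr·λ² + c_1·λ - det, where tr = trace, c_1 = sum of the principal 2×2 minors, det = det(Sigma):
  tr = 9 + 6 + 5 = 20,
  c_1 = (9·6 - (0)²) + (9·5 - (0)²) + (6·5 - (1)²) = 54 + 45 + 29 = 128,
  det = 9·(6·5 - (1)²) - (0)·((0)·5 - (1)·(0)) + (0)·((0)·(1) - 6·(0)) = 9·(29) - (0)·(0) + (0)·(0) = 261.
  So p(λ) = λ³ - 20λ² + 128λ - 261.
Step 2 — look for an integer root (rational root theorem: any rational root is an integer divisor of 261). Testing λ = 9:
  p(9) = 729 - 1620 + 1152 - 261 = 0  ✓
  Dividing out (λ - 9): p(λ) = (λ - 9)(λ² - 11λ + 29).
Step 3 — remaining eigenvalues from the quadratic λ² - 11λ + 29 = 0:
  Δ = 11² - 4·29 = 121 - 116 = 5,  λ = (11 ± √5)/2 = (11 ± 2.2361)/2 ≈ 6.618 or 4.382.
  Sorted: λ_1 = 9,  λ_2 = 6.618,  λ_3 = 4.382  (check: sum = 20 = tr ✓).

Step 4 — unit eigenvector for λ_1 = 9: v spans the null space of (Sigma - λ_1 I), whose rows are
  r_1 = (0, 0, 0),  r_2 = (0, -3, 1),  r_3 = (0, 1, -4).
  v is orthogonal to every row, so take v ∝ r_2 × r_3 = ((-3)·(-4) - (1)·(1), (1)·(0) - (0)·(-4), (0)·(1) - (-3)·(0)) = (11, 0, 0).
  Rescale (divide by 11): u = (1, 0, 0).
  ||u|| = √((1)² + (0)² + (0)²) = √(1) = 1,  v_1 = u/||u|| ≈ (1, 0, 0) (||v_1|| = 1).

λ_1 = 9,  λ_2 = 6.618,  λ_3 = 4.382;  v_1 ≈ (1, 0, 0)


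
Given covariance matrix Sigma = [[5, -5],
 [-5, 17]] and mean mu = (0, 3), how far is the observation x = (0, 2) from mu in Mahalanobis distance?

Step 1 — centre the observation: (x - mu) = (0, -1).

Step 2 — invert Sigma. det(Sigma) = 5·17 - (-5)² = 60.
  Sigma^{-1} = (1/det) · [[d, -b], [-b, a]] = [[0.2833, 0.0833],
 [0.0833, 0.0833]].

Step 3 — form the quadratic (x - mu)^T · Sigma^{-1} · (x - mu):
  Sigma^{-1} · (x - mu) = (-0.0833, -0.0833).
  (x - mu)^T · [Sigma^{-1} · (x - mu)] = (0)·(-0.0833) + (-1)·(-0.0833) = 0.0833.

Step 4 — take square root: d = √(0.0833) ≈ 0.2887.

d(x, mu) = √(0.0833) ≈ 0.2887


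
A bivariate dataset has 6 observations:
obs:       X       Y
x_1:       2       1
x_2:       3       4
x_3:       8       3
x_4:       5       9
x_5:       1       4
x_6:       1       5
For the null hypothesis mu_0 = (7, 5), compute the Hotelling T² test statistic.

Step 1 — sample mean vector:
  mean(X) = (2 + 3 + 8 + 5 + 1 + 1) / 6 = 20/6 = 3.3333
  mean(Y) = (1 + 4 + 3 + 9 + 4 + 5) / 6 = 26/6 = 4.3333
  x̄ = (3.3333, 4.3333),  deviation x̄ - mu_0 = (3.3333, 4.3333) - (7, 5) = (-3.6667, -0.6667).

Step 2 — sample covariance matrix, S[i,j] = (1/(n-1)) · Σ_k (x_{k,i} - mean_i) · (x_{k,j} - mean_j), divisor n-1 = 5:
  S[X,X] = ((-1.3333)·(-1.3333) + (-0.3333)·(-0.3333) + (4.6667)·(4.6667) + (1.6667)·(1.6667) + (-2.3333)·(-2.3333) + (-2.3333)·(-2.3333)) / 5 = 37.3333/5 = 7.4667
  S[X,Y] = ((-1.3333)·(-3.3333) + (-0.3333)·(-0.3333) + (4.6667)·(-1.3333) + (1.6667)·(4.6667) + (-2.3333)·(-0.3333) + (-2.3333)·(0.6667)) / 5 = 5.3333/5 = 1.0667
  S[Y,Y] = ((-3.3333)·(-3.3333) + (-0.3333)·(-0.3333) + (-1.3333)·(-1.3333) + (4.6667)·(4.6667) + (-0.3333)·(-0.3333) + (0.6667)·(0.6667)) / 5 = 35.3333/5 = 7.0667
  S = [[7.4667, 1.0667],
 [1.0667, 7.0667]].

Step 3 — invert S. det(S) = 7.4667·7.0667 - (1.0667)² = 51.6267.
  S^{-1} = (1/det) · [[d, -b], [-b, a]] = [[0.1369, -0.0207],
 [-0.0207, 0.1446]].

Step 4 — quadratic form (x̄ - mu_0)^T · S^{-1} · (x̄ - mu_0):
  S^{-1} · (x̄ - mu_0) = (-0.4881, -0.0207),
  (x̄ - mu_0)^T · [...] = (-3.6667)·(-0.4881) + (-0.6667)·(-0.0207) = 1.8035.

Step 5 — scale by n: T² = 6 · 1.8035 = 10.8213.

T² ≈ 10.8213


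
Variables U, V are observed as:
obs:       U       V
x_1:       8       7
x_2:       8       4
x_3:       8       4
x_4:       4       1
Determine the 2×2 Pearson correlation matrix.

Step 1 — column means:
  mean(U) = (8 + 8 + 8 + 4) / 4 = 28/4 = 7
  mean(V) = (7 + 4 + 4 + 1) / 4 = 16/4 = 4

Step 2 — sample variances and covariances s[i,j] = (1/(n-1)) · Σ_k (x_{k,i} - mean_i) · (x_{k,j} - mean_j), with n-1 = 3:
  s[U,U] = ((1)·(1) + (1)·(1) + (1)·(1) + (-3)·(-3)) / 3 = 12/3 = 4
  s[U,V] = ((1)·(3) + (1)·(0) + (1)·(0) + (-3)·(-3)) / 3 = 12/3 = 4
  s[V,V] = ((3)·(3) + (0)·(0) + (0)·(0) + (-3)·(-3)) / 3 = 18/3 = 6
  Sample standard deviations s_i = √(s[i,i]):
  s(U) = √(4) = 2
  s(V) = √(6) = 2.4495

Step 3 — r_{ij} = s_{ij} / (s_i · s_j):
  r[U,U] = 1 (diagonal).
  r[U,V] = 4 / (2 · 2.4495) = 4 / 4.899 = 0.8165
  r[V,V] = 1 (diagonal).

R is symmetric with unit diagonal. Assembling:

R = [[1, 0.8165],
 [0.8165, 1]]


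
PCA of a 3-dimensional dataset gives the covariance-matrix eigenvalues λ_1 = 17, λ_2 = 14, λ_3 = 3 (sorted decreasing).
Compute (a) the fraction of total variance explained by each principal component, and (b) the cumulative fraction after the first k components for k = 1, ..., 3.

Step 1 — total variance = trace(Sigma) = Σ λ_i = 17 + 14 + 3 = 34.

Step 2 — fraction explained by component i = λ_i / Σ λ:
  PC1: 17/34 = 0.5
  PC2: 14/34 = 0.4118
  PC3: 3/34 = 0.0882

Step 3 — cumulative fraction after k components = (λ_1 + ... + λ_k) / Σ λ:
  k = 1: 17/34 = 0.5
  k = 2: (17 + 14)/34 = 31/34 = 0.9118
  k = 3: (17 + 14 + 3)/34 = 34/34 = 1

Summary (fraction, with percent):

explained: PC1 0.5 (50%), PC2 0.4118 (41.18%), PC3 0.0882 (8.82%);  cumulative: 0.5, 0.9118, 1


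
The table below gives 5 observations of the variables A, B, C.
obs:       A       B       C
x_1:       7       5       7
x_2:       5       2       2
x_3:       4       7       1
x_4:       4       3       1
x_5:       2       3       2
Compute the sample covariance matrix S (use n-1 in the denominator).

Step 1 — column means:
  mean(A) = (7 + 5 + 4 + 4 + 2) / 5 = 22/5 = 4.4
  mean(B) = (5 + 2 + 7 + 3 + 3) / 5 = 20/5 = 4
  mean(C) = (7 + 2 + 1 + 1 + 2) / 5 = 13/5 = 2.6

Step 2 — sample covariance S[i,j] = (1/(n-1)) · Σ_k (x_{k,i} - mean_i) · (x_{k,j} - mean_j), with n-1 = 4.
  S[A,A] = ((2.6)·(2.6) + (0.6)·(0.6) + (-0.4)·(-0.4) + (-0.4)·(-0.4) + (-2.4)·(-2.4)) / 4 = 13.2/4 = 3.3
  S[A,B] = ((2.6)·(1) + (0.6)·(-2) + (-0.4)·(3) + (-0.4)·(-1) + (-2.4)·(-1)) / 4 = 3/4 = 0.75
  S[A,C] = ((2.6)·(4.4) + (0.6)·(-0.6) + (-0.4)·(-1.6) + (-0.4)·(-1.6) + (-2.4)·(-0.6)) / 4 = 13.8/4 = 3.45
  S[B,B] = ((1)·(1) + (-2)·(-2) + (3)·(3) + (-1)·(-1) + (-1)·(-1)) / 4 = 16/4 = 4
  S[B,C] = ((1)·(4.4) + (-2)·(-0.6) + (3)·(-1.6) + (-1)·(-1.6) + (-1)·(-0.6)) / 4 = 3/4 = 0.75
  S[C,C] = ((4.4)·(4.4) + (-0.6)·(-0.6) + (-1.6)·(-1.6) + (-1.6)·(-1.6) + (-0.6)·(-0.6)) / 4 = 25.2/4 = 6.3

S is symmetric (S[j,i] = S[i,j]). Assembling:

S = [[3.3, 0.75, 3.45],
 [0.75, 4, 0.75],
 [3.45, 0.75, 6.3]]


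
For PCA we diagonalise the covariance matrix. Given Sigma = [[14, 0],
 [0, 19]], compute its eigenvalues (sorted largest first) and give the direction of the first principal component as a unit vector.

Step 1 — characteristic polynomial of 2×2 Sigma:
  det(Sigma - λI) = λ² - trace · λ + det = 0.
  trace = 14 + 19 = 33, det = 14·19 - (0)² = 266.
Step 2 — discriminant:
  Δ = trace² - 4·det = 1089 - 1064 = 25.
Step 3 — eigenvalues:
  λ = (trace ± √Δ)/2 = (33 ± 5)/2,
  λ_1 = 19,  λ_2 = 14.

Step 4 — unit eigenvector for λ_1: Sigma is diagonal, so its eigenvectors are the coordinate axes. λ_1 = 19 is the diagonal entry on the second coordinate axis, hence
  v_1 = (0, 1) (||v_1|| = 1).

λ_1 = 19,  λ_2 = 14;  v_1 ≈ (0, 1)


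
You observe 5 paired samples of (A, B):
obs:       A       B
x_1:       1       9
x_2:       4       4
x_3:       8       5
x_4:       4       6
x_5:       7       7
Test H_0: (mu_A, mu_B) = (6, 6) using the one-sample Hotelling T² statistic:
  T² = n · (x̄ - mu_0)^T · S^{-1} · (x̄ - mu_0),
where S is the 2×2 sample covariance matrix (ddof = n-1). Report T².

Step 1 — sample mean vector:
  mean(A) = (1 + 4 + 8 + 4 + 7) / 5 = 24/5 = 4.8
  mean(B) = (9 + 4 + 5 + 6 + 7) / 5 = 31/5 = 6.2
  x̄ = (4.8, 6.2),  deviation x̄ - mu_0 = (4.8, 6.2) - (6, 6) = (-1.2, 0.2).

Step 2 — sample covariance matrix, S[i,j] = (1/(n-1)) · Σ_k (x_{k,i} - mean_i) · (x_{k,j} - mean_j), divisor n-1 = 4:
  S[A,A] = ((-3.8)·(-3.8) + (-0.8)·(-0.8) + (3.2)·(3.2) + (-0.8)·(-0.8) + (2.2)·(2.2)) / 4 = 30.8/4 = 7.7
  S[A,B] = ((-3.8)·(2.8) + (-0.8)·(-2.2) + (3.2)·(-1.2) + (-0.8)·(-0.2) + (2.2)·(0.8)) / 4 = -10.8/4 = -2.7
  S[B,B] = ((2.8)·(2.8) + (-2.2)·(-2.2) + (-1.2)·(-1.2) + (-0.2)·(-0.2) + (0.8)·(0.8)) / 4 = 14.8/4 = 3.7
  S = [[7.7, -2.7],
 [-2.7, 3.7]].

Step 3 — invert S. det(S) = 7.7·3.7 - (-2.7)² = 21.2.
  S^{-1} = (1/det) · [[d, -b], [-b, a]] = [[0.1745, 0.1274],
 [0.1274, 0.3632]].

Step 4 — quadratic form (x̄ - mu_0)^T · S^{-1} · (x̄ - mu_0):
  S^{-1} · (x̄ - mu_0) = (-0.184, -0.0802),
  (x̄ - mu_0)^T · [...] = (-1.2)·(-0.184) + (0.2)·(-0.0802) = 0.2047.

Step 5 — scale by n: T² = 5 · 0.2047 = 1.0236.

T² ≈ 1.0236
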